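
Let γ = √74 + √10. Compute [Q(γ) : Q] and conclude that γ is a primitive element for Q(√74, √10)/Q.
[Q(γ) : Q] = 4 (equivalently, Q(γ) = Q(√74, √10))

Obviously Q(γ) ⊆ Q(√74, √10), and [Q(√74, √10):Q] = 4 (since 74, 10 are distinct squarefree integers > 1 with 740 not a perfect square). To show equality we compute the minimal polynomial of γ. From γ = √74 + √10: γ^2 = 74 + 2√(740) + 10 = 84 + 2√(740), so γ^2 - 84 = 2√(740); squaring, (γ^2 - 84)^2 = 4·740, i.e. γ^4 - 168γ^2 + 7056 - 2960 = 0, i.e. γ^4 - 168γ^2 + 4096 = 0. So γ is a root of x^4 - 168x^2 + 4096. This polynomial is irreducible over Q: it has no rational root (each ±√74 ± √10 is irrational), and any factorization into two quadratics over Q would force √(740) ∈ Q (pairing opposite roots) or √74, √10 ∈ Q (other pairings), all impossible. Hence [Q(γ):Q] = 4 = [Q(√74, √10):Q], so Q(γ) = Q(√74, √10).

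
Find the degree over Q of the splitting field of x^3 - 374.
[K : Q] = 6

The roots of x^3 - 374 are ∛374, ω∛374, ω^2∛374 where ω = e^(2πi/3) is a primitive cube root of unity, so K = Q(∛374, ω). Now [Q(∛374):Q] = 3 (since 374 is not a perfect cube, x^3 - 374 is irreducible) and [Q(ω):Q] = 2. Both 2 and 3 divide [K:Q], and [K:Q] ≤ 3·2 = 6, so [K:Q] = 6. (Equivalently: Q(∛374) ⊂ R but ω ∉ R, so [K : Q(∛374)] = 2.)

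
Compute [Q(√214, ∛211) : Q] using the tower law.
[Q(√214, ∛211) : Q] = 6

Let L = Q(√214, ∛211). Since Q(√214) ⊂ L and [Q(√214):Q] = 2, the tower law gives 2 | [L:Q]. Likewise Q(∛211) ⊂ L with [Q(∛211):Q] = 3 (because 211 is not a perfect cube), so 3 | [L:Q]. As gcd(2,3) = 1, [L:Q] is divisible by 6. Conversely L is generated over Q by √214 and ∛211, so [L:Q] ≤ 2·3 = 6. Therefore [Q(√214, ∛211) : Q] = 6.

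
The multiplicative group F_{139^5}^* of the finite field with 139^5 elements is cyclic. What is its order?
|F_{139^5}^*| = 51888844698

F_{139^5} has 139^5 = 51888844699 elements; its multiplicative group consists of all nonzero elements, so |F_{139^5}^*| = 51888844699 - 1 = 51888844698. (It is cyclic since any finite subgroup of the multiplicative group of a field is cyclic.)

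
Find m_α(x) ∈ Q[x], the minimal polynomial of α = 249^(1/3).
m_α(x) = x^3 - 249

α satisfies α^3 = 249, so x^3 - 249 annihilates α. By the rational root test, a rational root p/q (in lowest terms) of x^3 - 249 would satisfy p^3 = 249 q^3, forcing q = 1 and p^3 = 249; but 249 is not a perfect cube, contradiction. A monic cubic over Q with no rational root is irreducible (any nontrivial factorization would include a linear factor). Hence x^3 - 249 is the minimal polynomial of α, and in particular [Q(α):Q] = 3.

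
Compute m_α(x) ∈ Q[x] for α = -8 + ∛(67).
m_α(x) = x^3 + 24x^2 + 192x + 445

Set β = α + 8 = ∛(67), so β^3 = 67. Then (α + 8)^3 - 67 = 0, i.e. α is a root of g(x) = (x + 8)^3 - 67 = x^3 + 24x^2 + 192x + 445. Since g(x) = h(x + 8) where h(x) = x^3 - 67, and h is irreducible over Q (because 67 is not a perfect cube, so h has no rational root, and a monic cubic with no rational root is irreducible), g is also irreducible (irreducibility is preserved under the substitution x → x + 8). Hence m_α(x) = x^3 + 24x^2 + 192x + 445.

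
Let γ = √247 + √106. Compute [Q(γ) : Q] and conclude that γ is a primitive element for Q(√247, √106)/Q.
[Q(γ) : Q] = 4 (equivalently, Q(γ) = Q(√247, √106))

Obviously Q(γ) ⊆ Q(√247, √106), and [Q(√247, √106):Q] = 4 (since 247, 106 are distinct squarefree integers > 1 with 26182 not a perfect square). To show equality we compute the minimal polynomial of γ. From γ = √247 + √106: γ^2 = 247 + 2√(26182) + 106 = 353 + 2√(26182), so γ^2 - 353 = 2√(26182); squaring, (γ^2 - 353)^2 = 4·26182, i.e. γ^4 - 706γ^2 + 124609 - 104728 = 0, i.e. γ^4 - 706γ^2 + 19881 = 0. So γ is a root of x^4 - 706x^2 + 19881. This polynomial is irreducible over Q: it has no rational root (each ±√247 ± √106 is irrational), and any factorization into two quadratics over Q would force √(26182) ∈ Q (pairing opposite roots) or √247, √106 ∈ Q (other pairings), all impossible. Hence [Q(γ):Q] = 4 = [Q(√247, √106):Q], so Q(γ) = Q(√247, √106).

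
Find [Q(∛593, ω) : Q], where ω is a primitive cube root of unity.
[Q(∛593, ω) : Q] = 6

[Q(∛593):Q] = 3 (min poly x^3 - 593, irreducible since 593 is not a perfect cube). [Q(ω):Q] = 2 (min poly x^2 + x + 1). Since Q(∛593) ⊂ R and ω ∉ R, we have ω ∉ Q(∛593), so x^2 + x + 1 remains irreducible over Q(∛593) and [Q(∛593, ω) : Q(∛593)] = 2. By the tower law, [Q(∛593, ω) : Q] = 3 · 2 = 6. (In fact Q(∛593, ω) is the splitting field of x^3 - 593 over Q.)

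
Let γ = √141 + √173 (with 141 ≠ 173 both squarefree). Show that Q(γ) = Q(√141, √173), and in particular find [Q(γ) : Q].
[Q(γ) : Q] = 4 (equivalently, Q(γ) = Q(√141, √173))

Obviously Q(γ) ⊆ Q(√141, √173), and [Q(√141, √173):Q] = 4 (since 141, 173 are distinct squarefree integers > 1 with 24393 not a perfect square). To show equality we compute the minimal polynomial of γ. From γ = √141 + √173: γ^2 = 141 + 2√(24393) + 173 = 314 + 2√(24393), so γ^2 - 314 = 2√(24393); squaring, (γ^2 - 314)^2 = 4·24393, i.e. γ^4 - 628γ^2 + 98596 - 97572 = 0, i.e. γ^4 - 628γ^2 + 1024 = 0. So γ is a root of x^4 - 628x^2 + 1024. This polynomial is irreducible over Q: it has no rational root (each ±√141 ± √173 is irrational), and any factorization into two quadratics over Q would force √(24393) ∈ Q (pairing opposite roots) or √141, √173 ∈ Q (other pairings), all impossible. Hence [Q(γ):Q] = 4 = [Q(√141, √173):Q], so Q(γ) = Q(√141, √173).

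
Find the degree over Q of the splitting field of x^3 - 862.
[K : Q] = 6

The roots of x^3 - 862 are ∛862, ω∛862, ω^2∛862 where ω = e^(2πi/3) is a primitive cube root of unity, so K = Q(∛862, ω). Now [Q(∛862):Q] = 3 (since 862 is not a perfect cube, x^3 - 862 is irreducible) and [Q(ω):Q] = 2. Both 2 and 3 divide [K:Q], and [K:Q] ≤ 3·2 = 6, so [K:Q] = 6. (Equivalently: Q(∛862) ⊂ R but ω ∉ R, so [K : Q(∛862)] = 2.)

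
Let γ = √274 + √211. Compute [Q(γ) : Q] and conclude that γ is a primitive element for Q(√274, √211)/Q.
[Q(γ) : Q] = 4 (equivalently, Q(γ) = Q(√274, √211))

Obviously Q(γ) ⊆ Q(√274, √211), and [Q(√274, √211):Q] = 4 (since 274, 211 are distinct squarefree integers > 1 with 57814 not a perfect square). To show equality we compute the minimal polynomial of γ. From γ = √274 + √211: γ^2 = 274 + 2√(57814) + 211 = 485 + 2√(57814), so γ^2 - 485 = 2√(57814); squaring, (γ^2 - 485)^2 = 4·57814, i.e. γ^4 - 970γ^2 + 235225 - 231256 = 0, i.e. γ^4 - 970γ^2 + 3969 = 0. So γ is a root of x^4 - 970x^2 + 3969. This polynomial is irreducible over Q: it has no rational root (each ±√274 ± √211 is irrational), and any factorization into two quadratics over Q would force √(57814) ∈ Q (pairing opposite roots) or √274, √211 ∈ Q (other pairings), all impossible. Hence [Q(γ):Q] = 4 = [Q(√274, √211):Q], so Q(γ) = Q(√274, √211).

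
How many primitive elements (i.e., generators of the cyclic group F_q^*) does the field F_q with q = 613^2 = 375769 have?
There are φ(375768) = 117504 primitive elements

F_q^* is cyclic of order q - 1 = 375768. A cyclic group of order m has exactly φ(m) generators. Here m = 375768 = 2^3 · 3^2 · 17 · 307, so the number of primitive elements is φ(375768) = 117504.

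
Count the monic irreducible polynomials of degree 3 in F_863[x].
There are 214244928 monic irreducible polynomials of degree 3 over F_863

Each element of F_{863^3} that lies in no proper subfield is a root of exactly one monic irreducible of degree 3 over F_863, and each such polynomial has 3 distinct roots in F_{863^3}. By Möbius inversion the count is N_863(3) = (1/3) Σ_{d|3} μ(3/d) · 863^d = (1/3)(μ(3)·863^1 + μ(1)·863^3) = 642734784/3 = 214244928.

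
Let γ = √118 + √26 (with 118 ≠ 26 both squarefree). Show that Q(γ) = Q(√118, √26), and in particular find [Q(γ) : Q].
[Q(γ) : Q] = 4 (equivalently, Q(γ) = Q(√118, √26))

Obviously Q(γ) ⊆ Q(√118, √26), and [Q(√118, √26):Q] = 4 (since 118, 26 are distinct squarefree integers > 1 with 3068 not a perfect square). To show equality we compute the minimal polynomial of γ. From γ = √118 + √26: γ^2 = 118 + 2√(3068) + 26 = 144 + 2√(3068), so γ^2 - 144 = 2√(3068); squaring, (γ^2 - 144)^2 = 4·3068, i.e. γ^4 - 288γ^2 + 20736 - 12272 = 0, i.e. γ^4 - 288γ^2 + 8464 = 0. So γ is a root of x^4 - 288x^2 + 8464. This polynomial is irreducible over Q: it has no rational root (each ±√118 ± √26 is irrational), and any factorization into two quadratics over Q would force √(3068) ∈ Q (pairing opposite roots) or √118, √26 ∈ Q (other pairings), all impossible. Hence [Q(γ):Q] = 4 = [Q(√118, √26):Q], so Q(γ) = Q(√118, √26).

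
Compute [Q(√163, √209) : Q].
[Q(√163, √209) : Q] = 4

[Q(√163):Q] = 2 (min poly x^2 - 163, irreducible since 163 is squarefree > 1). For the top step, suppose √209 ∈ Q(√163), say √209 = c + d√163 with c, d ∈ Q. Squaring: 209 = c^2 + 163d^2 + 2cd√163. Since √163 ∉ Q this forces 2cd = 0. If d = 0 then √209 = c ∈ Q, contradicting 209 squarefree > 1. If c = 0 then 209 = 163d^2, so 163·209 = (163d)^2 is a perfect square in Q — but 163·209 = 34067 is not a perfect square (since 163 and 209 are distinct squarefree integers). Contradiction. Hence √209 ∉ Q(√163), so x^2 - 209 stays irreducible over Q(√163) and [Q(√163, √209) : Q(√163)] = 2. By the tower law, [Q(√163, √209) : Q] = 2 · 2 = 4.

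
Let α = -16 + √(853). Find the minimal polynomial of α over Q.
m_α(x) = x^2 + 32x - 597

From α + 16 = √(853), squaring gives (α + 16)^2 = 853, i.e. α^2 + 32α + 256 = 853, so α^2 + 32α - 597 = 0. The discriminant of x^2 + 32x - 597 is (32)^2 - 4·(-597) = 1024 + 2388 = 3412, and 4·(853) is not a perfect square in Q since 853 is squarefree and ≠ 1. Hence x^2 + 32x - 597 is irreducible over Q and is the minimal polynomial of α.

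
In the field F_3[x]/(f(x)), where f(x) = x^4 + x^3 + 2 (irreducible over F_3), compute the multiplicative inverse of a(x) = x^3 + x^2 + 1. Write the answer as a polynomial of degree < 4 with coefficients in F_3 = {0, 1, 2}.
a(x)^(-1) ≡ 2x^3 + 1 (mod f(x))

Since f is irreducible over F_3, F_3[x]/(f) is a field and a(x) ≠ 0 has an inverse. Apply the extended Euclidean algorithm to f(x) and a(x) in F_3[x]: f(x) = (x)·a(x) + (2x + 2);  a(x) = (2x^2)·(2x + 2) + (1). The last nonzero remainder is the constant 1 = gcd(f, a) in F_3. Back-substituting through the division chain expresses 1 = s(x)·a(x) + t(x)·f(x) with s(x) ≡ 2x^3 + 1 (mod f), so a(x)^(-1) ≡ s(x) = 2x^3 + 1 (mod f). Check: (x^3 + x^2 + 1)·(2x^3 + 1) = 2x^6 + 2x^5 + x^2 + 1 ≡ 1 (mod x^4 + x^3 + 2).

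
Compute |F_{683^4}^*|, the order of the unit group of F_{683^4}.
|F_{683^4}^*| = 217611987120

F_{683^4} has 683^4 = 217611987121 elements; its multiplicative group consists of all nonzero elements, so |F_{683^4}^*| = 217611987121 - 1 = 217611987120. (It is cyclic since any finite subgroup of the multiplicative group of a field is cyclic.)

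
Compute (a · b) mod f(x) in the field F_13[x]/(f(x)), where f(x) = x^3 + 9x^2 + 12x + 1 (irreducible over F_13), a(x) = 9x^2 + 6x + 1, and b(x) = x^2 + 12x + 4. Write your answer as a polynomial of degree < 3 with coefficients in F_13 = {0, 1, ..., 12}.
a · b ≡ 3x^2 + 8x + 10 (mod f(x))

Multiply in F_13[x]: a(x)·b(x) = (9x^2 + 6x + 1)·(x^2 + 12x + 4) = 9x^4 + 10x^3 + 5x^2 + 10x + 4. This has degree ≥ 3, so divide by f(x) over F_13: 9x^4 + 10x^3 + 5x^2 + 10x + 4 = (9x + 7)·(x^3 + 9x^2 + 12x + 1) + (3x^2 + 8x + 10). Hence a·b ≡ 3x^2 + 8x + 10 (mod f). (F_13[x]/(f) is a field with 13^3 = 2197 elements since f is irreducible of degree 3.)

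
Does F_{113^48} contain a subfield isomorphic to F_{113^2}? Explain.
Yes: F_{113^2} is a subfield of F_{113^48}

F_{p^m} embeds in F_{p^n} iff m | n (since F_{p^n} is the splitting field of x^(p^n) - x, and F_{p^m} ⊂ F_{p^n} forces p^n to be a power of p^m, i.e. m | n; conversely if m | n then every root of x^(p^m) - x is a root of x^(p^n) - x). Here 2 | 48 (since 48 = 24·2), so F_{113^2} is a subfield of F_{113^48}, and [F_{113^48} : F_{113^2}] = 48/2 = 24.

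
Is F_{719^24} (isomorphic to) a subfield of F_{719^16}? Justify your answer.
No: F_{719^24} is not a subfield of F_{719^16}

F_{p^m} embeds in F_{p^n} iff m | n. Here 24 ∤ 16 (since 16 = 0·24 + 16 with remainder 16 ≠ 0), so F_{719^24} is not a subfield of F_{719^16}. Equivalently: if it were, the tower law would give 24 = [F_{719^24}:F_719] dividing [F_{719^16}:F_719] = 16, contradiction.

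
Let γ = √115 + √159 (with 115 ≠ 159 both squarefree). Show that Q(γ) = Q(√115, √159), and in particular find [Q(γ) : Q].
[Q(γ) : Q] = 4 (equivalently, Q(γ) = Q(√115, √159))

Obviously Q(γ) ⊆ Q(√115, √159), and [Q(√115, √159):Q] = 4 (since 115, 159 are distinct squarefree integers > 1 with 18285 not a perfect square). To show equality we compute the minimal polynomial of γ. From γ = √115 + √159: γ^2 = 115 + 2√(18285) + 159 = 274 + 2√(18285), so γ^2 - 274 = 2√(18285); squaring, (γ^2 - 274)^2 = 4·18285, i.e. γ^4 - 548γ^2 + 75076 - 73140 = 0, i.e. γ^4 - 548γ^2 + 1936 = 0. So γ is a root of x^4 - 548x^2 + 1936. This polynomial is irreducible over Q: it has no rational root (each ±√115 ± √159 is irrational), and any factorization into two quadratics over Q would force √(18285) ∈ Q (pairing opposite roots) or √115, √159 ∈ Q (other pairings), all impossible. Hence [Q(γ):Q] = 4 = [Q(√115, √159):Q], so Q(γ) = Q(√115, √159).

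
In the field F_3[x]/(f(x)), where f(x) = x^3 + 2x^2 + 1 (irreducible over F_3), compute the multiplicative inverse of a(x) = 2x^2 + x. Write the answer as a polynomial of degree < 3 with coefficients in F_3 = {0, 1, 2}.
a(x)^(-1) ≡ x (mod f(x))

Since f is irreducible over F_3, F_3[x]/(f) is a field and a(x) ≠ 0 has an inverse. Apply the extended Euclidean algorithm to f(x) and a(x) in F_3[x]: f(x) = (2x)·a(x) + (1). The last nonzero remainder is the constant 1 = gcd(f, a) in F_3. Back-substituting through the division chain expresses 1 = s(x)·a(x) + t(x)·f(x) with s(x) ≡ x (mod f), so a(x)^(-1) ≡ s(x) = x (mod f). Check: (2x^2 + x)·(x) = 2x^3 + x^2 ≡ 1 (mod x^3 + 2x^2 + 1).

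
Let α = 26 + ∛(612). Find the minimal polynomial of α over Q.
m_α(x) = x^3 - 78x^2 + 2028x - 18188

Set β = α - 26 = ∛(612), so β^3 = 612. Then (α - 26)^3 - 612 = 0, i.e. α is a root of g(x) = (x - 26)^3 - 612 = x^3 - 78x^2 + 2028x - 18188. Since g(x) = h(x - 26) where h(x) = x^3 - 612, and h is irreducible over Q (because 612 is not a perfect cube, so h has no rational root, and a monic cubic with no rational root is irreducible), g is also irreducible (irreducibility is preserved under the substitution x → x - 26). Hence m_α(x) = x^3 - 78x^2 + 2028x - 18188.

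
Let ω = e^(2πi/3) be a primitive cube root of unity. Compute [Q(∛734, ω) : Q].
[Q(∛734, ω) : Q] = 6

[Q(∛734):Q] = 3 (min poly x^3 - 734, irreducible since 734 is not a perfect cube). [Q(ω):Q] = 2 (min poly x^2 + x + 1). Since Q(∛734) ⊂ R and ω ∉ R, we have ω ∉ Q(∛734), so x^2 + x + 1 remains irreducible over Q(∛734) and [Q(∛734, ω) : Q(∛734)] = 2. By the tower law, [Q(∛734, ω) : Q] = 3 · 2 = 6. (In fact Q(∛734, ω) is the splitting field of x^3 - 734 over Q.)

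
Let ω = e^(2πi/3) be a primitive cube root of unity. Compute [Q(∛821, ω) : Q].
[Q(∛821, ω) : Q] = 6

[Q(∛821):Q] = 3 (min poly x^3 - 821, irreducible since 821 is not a perfect cube). [Q(ω):Q] = 2 (min poly x^2 + x + 1). Since Q(∛821) ⊂ R and ω ∉ R, we have ω ∉ Q(∛821), so x^2 + x + 1 remains irreducible over Q(∛821) and [Q(∛821, ω) : Q(∛821)] = 2. By the tower law, [Q(∛821, ω) : Q] = 3 · 2 = 6. (In fact Q(∛821, ω) is the splitting field of x^3 - 821 over Q.)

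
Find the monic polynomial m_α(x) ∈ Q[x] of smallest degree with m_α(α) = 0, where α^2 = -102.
m_α(x) = x^2 + 102

α satisfies α^2 + 102 = 0, so x^2 + 102 annihilates α. Since d = -102 is squarefree and ≠ 1, it is not a perfect square in Q, so x^2 + 102 has no rational root and is therefore irreducible over Q (a degree-2 polynomial over a field is irreducible iff it has no root). Hence m_α(x) = x^2 + 102.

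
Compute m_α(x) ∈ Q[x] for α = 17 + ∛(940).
m_α(x) = x^3 - 51x^2 + 867x - 5853

Set β = α - 17 = ∛(940), so β^3 = 940. Then (α - 17)^3 - 940 = 0, i.e. α is a root of g(x) = (x - 17)^3 - 940 = x^3 - 51x^2 + 867x - 5853. Since g(x) = h(x - 17) where h(x) = x^3 - 940, and h is irreducible over Q (because 940 is not a perfect cube, so h has no rational root, and a monic cubic with no rational root is irreducible), g is also irreducible (irreducibility is preserved under the substitution x → x - 17). Hence m_α(x) = x^3 - 51x^2 + 867x - 5853.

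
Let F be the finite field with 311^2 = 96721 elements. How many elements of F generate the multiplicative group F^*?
There are φ(96720) = 23040 primitive elements

F_q^* is cyclic of order q - 1 = 96720. A cyclic group of order m has exactly φ(m) generators. Here m = 96720 = 2^4 · 3 · 5 · 13 · 31, so the number of primitive elements is φ(96720) = 23040.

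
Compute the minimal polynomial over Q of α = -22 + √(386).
m_α(x) = x^2 + 44x + 98

From α + 22 = √(386), squaring gives (α + 22)^2 = 386, i.e. α^2 + 44α + 484 = 386, so α^2 + 44α + 98 = 0. The discriminant of x^2 + 44x + 98 is (44)^2 - 4·(98) = 1936 - 392 = 1544, and 4·(386) is not a perfect square in Q since 386 is squarefree and ≠ 1. Hence x^2 + 44x + 98 is irreducible over Q and is the minimal polynomial of α.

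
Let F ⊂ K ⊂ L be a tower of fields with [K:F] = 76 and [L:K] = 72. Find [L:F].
[L:F] = 5472

The tower law says that for any tower of field extensions F ⊂ K ⊂ L with finite degrees, [L:F] = [L:K] · [K:F]. Here this gives [L:F] = 72 · 76 = 5472.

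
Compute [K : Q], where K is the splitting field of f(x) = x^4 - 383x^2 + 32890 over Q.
[K : Q] = 4

Solving the quadratic in x^2: x^2 = (383 ± √(383^2 - 4·32890))/2 = (383 ± √15129)/2 = (383 ± 123)/2, giving x^2 = 130 or x^2 = 253. So f(x) = (x^2 - 130)(x^2 - 253) and the roots of f are ±√130, ±√253. Hence the splitting field is K = Q(√130, √253). Since 130 and 253 are distinct squarefree integers > 1, their product 32890 is not a perfect square, so √253 ∉ Q(√130). By the tower law [K:Q] = [Q(√130,√253):Q(√130)] · [Q(√130):Q] = 2 · 2 = 4.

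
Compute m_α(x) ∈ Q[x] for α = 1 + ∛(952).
m_α(x) = x^3 - 3x^2 + 3x - 953

Set β = α - 1 = ∛(952), so β^3 = 952. Then (α - 1)^3 - 952 = 0, i.e. α is a root of g(x) = (x - 1)^3 - 952 = x^3 - 3x^2 + 3x - 953. Since g(x) = h(x - 1) where h(x) = x^3 - 952, and h is irreducible over Q (because 952 is not a perfect cube, so h has no rational root, and a monic cubic with no rational root is irreducible), g is also irreducible (irreducibility is preserved under the substitution x → x - 1). Hence m_α(x) = x^3 - 3x^2 + 3x - 953.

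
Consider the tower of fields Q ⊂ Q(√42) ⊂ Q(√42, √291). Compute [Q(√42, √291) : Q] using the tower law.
[Q(√42, √291) : Q] = 4

[Q(√42):Q] = 2 (min poly x^2 - 42, irreducible since 42 is squarefree > 1). For the top step, suppose √291 ∈ Q(√42), say √291 = c + d√42 with c, d ∈ Q. Squaring: 291 = c^2 + 42d^2 + 2cd√42. Since √42 ∉ Q this forces 2cd = 0. If d = 0 then √291 = c ∈ Q, contradicting 291 squarefree > 1. If c = 0 then 291 = 42d^2, so 42·291 = (42d)^2 is a perfect square in Q — but 42·291 = 12222 is not a perfect square (since 42 and 291 are distinct squarefree integers). Contradiction. Hence √291 ∉ Q(√42), so x^2 - 291 stays irreducible over Q(√42) and [Q(√42, √291) : Q(√42)] = 2. By the tower law, [Q(√42, √291) : Q] = 2 · 2 = 4.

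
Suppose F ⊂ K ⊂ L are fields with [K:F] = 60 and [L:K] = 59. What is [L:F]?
[L:F] = 3540

The tower law says that for any tower of field extensions F ⊂ K ⊂ L with finite degrees, [L:F] = [L:K] · [K:F]. Here this gives [L:F] = 59 · 60 = 3540.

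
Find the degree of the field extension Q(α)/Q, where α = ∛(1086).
[Q(α):Q] = 3

The minimal polynomial of α is x^3 - 1086, irreducible over Q since 1086 is not a perfect cube (so x^3 - 1086 has no rational root). Hence [Q(α):Q] = deg(m_α) = 3.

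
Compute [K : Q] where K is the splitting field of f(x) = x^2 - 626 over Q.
[K : Q] = 2

f(x) = x^2 - 626 factors as (x - √626)(x + √626). The splitting field is K = Q(√626). Since 626 is squarefree and > 1, it is not a perfect square, so x^2 - 626 is irreducible over Q and [Q(√626) : Q] = 2. Hence [K : Q] = 2.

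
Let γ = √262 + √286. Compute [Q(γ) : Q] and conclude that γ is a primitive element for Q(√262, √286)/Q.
[Q(γ) : Q] = 4 (equivalently, Q(γ) = Q(√262, √286))

Obviously Q(γ) ⊆ Q(√262, √286), and [Q(√262, √286):Q] = 4 (since 262, 286 are distinct squarefree integers > 1 with 74932 not a perfect square). To show equality we compute the minimal polynomial of γ. From γ = √262 + √286: γ^2 = 262 + 2√(74932) + 286 = 548 + 2√(74932), so γ^2 - 548 = 2√(74932); squaring, (γ^2 - 548)^2 = 4·74932, i.e. γ^4 - 1096γ^2 + 300304 - 299728 = 0, i.e. γ^4 - 1096γ^2 + 576 = 0. So γ is a root of x^4 - 1096x^2 + 576. This polynomial is irreducible over Q: it has no rational root (each ±√262 ± √286 is irrational), and any factorization into two quadratics over Q would force √(74932) ∈ Q (pairing opposite roots) or √262, √286 ∈ Q (other pairings), all impossible. Hence [Q(γ):Q] = 4 = [Q(√262, √286):Q], so Q(γ) = Q(√262, √286).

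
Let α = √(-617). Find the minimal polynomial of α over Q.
m_α(x) = x^2 + 617

α satisfies α^2 + 617 = 0, so x^2 + 617 annihilates α. Since d = -617 is squarefree and ≠ 1, it is not a perfect square in Q, so x^2 + 617 has no rational root and is therefore irreducible over Q (a degree-2 polynomial over a field is irreducible iff it has no root). Hence m_α(x) = x^2 + 617.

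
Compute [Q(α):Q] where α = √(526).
[Q(α):Q] = 2

[Q(α):Q] equals the degree of the minimal polynomial of α. Here α^2 = 526 and x^2 - 526 is irreducible (d = 526 is squarefree, ≠ 1, hence not a square), so deg(m_α) = 2. Thus [Q(α):Q] = 2.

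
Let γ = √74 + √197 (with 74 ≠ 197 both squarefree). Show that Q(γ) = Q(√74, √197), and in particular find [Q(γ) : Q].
[Q(γ) : Q] = 4 (equivalently, Q(γ) = Q(√74, √197))

Obviously Q(γ) ⊆ Q(√74, √197), and [Q(√74, √197):Q] = 4 (since 74, 197 are distinct squarefree integers > 1 with 14578 not a perfect square). To show equality we compute the minimal polynomial of γ. From γ = √74 + √197: γ^2 = 74 + 2√(14578) + 197 = 271 + 2√(14578), so γ^2 - 271 = 2√(14578); squaring, (γ^2 - 271)^2 = 4·14578, i.e. γ^4 - 542γ^2 + 73441 - 58312 = 0, i.e. γ^4 - 542γ^2 + 15129 = 0. So γ is a root of x^4 - 542x^2 + 15129. This polynomial is irreducible over Q: it has no rational root (each ±√74 ± √197 is irrational), and any factorization into two quadratics over Q would force √(14578) ∈ Q (pairing opposite roots) or √74, √197 ∈ Q (other pairings), all impossible. Hence [Q(γ):Q] = 4 = [Q(√74, √197):Q], so Q(γ) = Q(√74, √197).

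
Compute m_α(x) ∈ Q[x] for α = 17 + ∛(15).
m_α(x) = x^3 - 51x^2 + 867x - 4928

Set β = α - 17 = ∛(15), so β^3 = 15. Then (α - 17)^3 - 15 = 0, i.e. α is a root of g(x) = (x - 17)^3 - 15 = x^3 - 51x^2 + 867x - 4928. Since g(x) = h(x - 17) where h(x) = x^3 - 15, and h is irreducible over Q (because 15 is not a perfect cube, so h has no rational root, and a monic cubic with no rational root is irreducible), g is also irreducible (irreducibility is preserved under the substitution x → x - 17). Hence m_α(x) = x^3 - 51x^2 + 867x - 4928.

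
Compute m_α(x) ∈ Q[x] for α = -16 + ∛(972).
m_α(x) = x^3 + 48x^2 + 768x + 3124

Set β = α + 16 = ∛(972), so β^3 = 972. Then (α + 16)^3 - 972 = 0, i.e. α is a root of g(x) = (x + 16)^3 - 972 = x^3 + 48x^2 + 768x + 3124. Since g(x) = h(x + 16) where h(x) = x^3 - 972, and h is irreducible over Q (because 972 is not a perfect cube, so h has no rational root, and a monic cubic with no rational root is irreducible), g is also irreducible (irreducibility is preserved under the substitution x → x + 16). Hence m_α(x) = x^3 + 48x^2 + 768x + 3124.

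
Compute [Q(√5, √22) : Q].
[Q(√5, √22) : Q] = 4

[Q(√5):Q] = 2 (min poly x^2 - 5, irreducible since 5 is squarefree > 1). For the top step, suppose √22 ∈ Q(√5), say √22 = c + d√5 with c, d ∈ Q. Squaring: 22 = c^2 + 5d^2 + 2cd√5. Since √5 ∉ Q this forces 2cd = 0. If d = 0 then √22 = c ∈ Q, contradicting 22 squarefree > 1. If c = 0 then 22 = 5d^2, so 5·22 = (5d)^2 is a perfect square in Q — but 5·22 = 110 is not a perfect square (since 5 and 22 are distinct squarefree integers). Contradiction. Hence √22 ∉ Q(√5), so x^2 - 22 stays irreducible over Q(√5) and [Q(√5, √22) : Q(√5)] = 2. By the tower law, [Q(√5, √22) : Q] = 2 · 2 = 4.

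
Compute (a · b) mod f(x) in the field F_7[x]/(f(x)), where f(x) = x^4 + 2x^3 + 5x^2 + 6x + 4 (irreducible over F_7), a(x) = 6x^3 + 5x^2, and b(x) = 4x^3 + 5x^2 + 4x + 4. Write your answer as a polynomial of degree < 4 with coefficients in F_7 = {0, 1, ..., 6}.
a · b ≡ 5x^3 + x + 6 (mod f(x))

Multiply in F_7[x]: a(x)·b(x) = (6x^3 + 5x^2)·(4x^3 + 5x^2 + 4x + 4) = 3x^6 + x^5 + 2x^3 + 6x^2. This has degree ≥ 4, so divide by f(x) over F_7: 3x^6 + x^5 + 2x^3 + 6x^2 = (3x^2 + 2x + 2)·(x^4 + 2x^3 + 5x^2 + 6x + 4) + (5x^3 + x + 6). Hence a·b ≡ 5x^3 + x + 6 (mod f). (F_7[x]/(f) is a field with 7^4 = 2401 elements since f is irreducible of degree 4.)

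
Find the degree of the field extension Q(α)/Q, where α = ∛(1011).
[Q(α):Q] = 3

The minimal polynomial of α is x^3 - 1011, irreducible over Q since 1011 is not a perfect cube (so x^3 - 1011 has no rational root). Hence [Q(α):Q] = deg(m_α) = 3.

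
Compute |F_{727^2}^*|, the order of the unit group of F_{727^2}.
|F_{727^2}^*| = 528528

F_{727^2} has 727^2 = 528529 elements; its multiplicative group consists of all nonzero elements, so |F_{727^2}^*| = 528529 - 1 = 528528. (It is cyclic since any finite subgroup of the multiplicative group of a field is cyclic.)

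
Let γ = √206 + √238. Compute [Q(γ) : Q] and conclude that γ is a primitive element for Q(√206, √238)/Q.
[Q(γ) : Q] = 4 (equivalently, Q(γ) = Q(√206, √238))

Obviously Q(γ) ⊆ Q(√206, √238), and [Q(√206, √238):Q] = 4 (since 206, 238 are distinct squarefree integers > 1 with 49028 not a perfect square). To show equality we compute the minimal polynomial of γ. From γ = √206 + √238: γ^2 = 206 + 2√(49028) + 238 = 444 + 2√(49028), so γ^2 - 444 = 2√(49028); squaring, (γ^2 - 444)^2 = 4·49028, i.e. γ^4 - 888γ^2 + 197136 - 196112 = 0, i.e. γ^4 - 888γ^2 + 1024 = 0. So γ is a root of x^4 - 888x^2 + 1024. This polynomial is irreducible over Q: it has no rational root (each ±√206 ± √238 is irrational), and any factorization into two quadratics over Q would force √(49028) ∈ Q (pairing opposite roots) or √206, √238 ∈ Q (other pairings), all impossible. Hence [Q(γ):Q] = 4 = [Q(√206, √238):Q], so Q(γ) = Q(√206, √238).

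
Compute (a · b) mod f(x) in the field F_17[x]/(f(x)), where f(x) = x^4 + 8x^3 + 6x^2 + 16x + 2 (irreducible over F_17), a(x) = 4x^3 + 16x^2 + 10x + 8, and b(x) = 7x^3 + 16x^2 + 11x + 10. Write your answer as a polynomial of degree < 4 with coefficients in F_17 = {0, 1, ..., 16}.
a · b ≡ 4x^3 + 8x^2 + 3x + 13 (mod f(x))

Multiply in F_17[x]: a(x)·b(x) = (4x^3 + 16x^2 + 10x + 8)·(7x^3 + 16x^2 + 11x + 10) = 11x^6 + 6x^5 + 13x^4 + 7x^3 + 7x^2 + x + 12. This has degree ≥ 4, so divide by f(x) over F_17: 11x^6 + 6x^5 + 13x^4 + 7x^3 + 7x^2 + x + 12 = (11x^2 + 3x + 8)·(x^4 + 8x^3 + 6x^2 + 16x + 2) + (4x^3 + 8x^2 + 3x + 13). Hence a·b ≡ 4x^3 + 8x^2 + 3x + 13 (mod f). (F_17[x]/(f) is a field with 17^4 = 83521 elements since f is irreducible of degree 4.)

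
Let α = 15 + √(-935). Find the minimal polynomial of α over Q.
m_α(x) = x^2 - 30x + 1160

From α - 15 = √(-935), squaring gives (α - 15)^2 = -935, i.e. α^2 - 30α + 225 = -935, so α^2 - 30α + 1160 = 0. The discriminant of x^2 - 30x + 1160 is (-30)^2 - 4·(1160) = 900 - 4640 = -3740, and 4·(-935) is not a perfect square in Q since -935 is squarefree and ≠ 1. Hence x^2 - 30x + 1160 is irreducible over Q and is the minimal polynomial of α.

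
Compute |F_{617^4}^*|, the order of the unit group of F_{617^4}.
|F_{617^4}^*| = 144924114720

F_{617^4} has 617^4 = 144924114721 elements; its multiplicative group consists of all nonzero elements, so |F_{617^4}^*| = 144924114721 - 1 = 144924114720. (It is cyclic since any finite subgroup of the multiplicative group of a field is cyclic.)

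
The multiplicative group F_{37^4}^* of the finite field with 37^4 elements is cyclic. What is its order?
|F_{37^4}^*| = 1874160

F_{37^4} has 37^4 = 1874161 elements; its multiplicative group consists of all nonzero elements, so |F_{37^4}^*| = 1874161 - 1 = 1874160. (It is cyclic since any finite subgroup of the multiplicative group of a field is cyclic.)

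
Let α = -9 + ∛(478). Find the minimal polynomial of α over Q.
m_α(x) = x^3 + 27x^2 + 243x + 251

Set β = α + 9 = ∛(478), so β^3 = 478. Then (α + 9)^3 - 478 = 0, i.e. α is a root of g(x) = (x + 9)^3 - 478 = x^3 + 27x^2 + 243x + 251. Since g(x) = h(x + 9) where h(x) = x^3 - 478, and h is irreducible over Q (because 478 is not a perfect cube, so h has no rational root, and a monic cubic with no rational root is irreducible), g is also irreducible (irreducibility is preserved under the substitution x → x + 9). Hence m_α(x) = x^3 + 27x^2 + 243x + 251.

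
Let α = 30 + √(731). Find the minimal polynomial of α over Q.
m_α(x) = x^2 - 60x + 169

From α - 30 = √(731), squaring gives (α - 30)^2 = 731, i.e. α^2 - 60α + 900 = 731, so α^2 - 60α + 169 = 0. The discriminant of x^2 - 60x + 169 is (-60)^2 - 4·(169) = 3600 - 676 = 2924, and 4·(731) is not a perfect square in Q since 731 is squarefree and ≠ 1. Hence x^2 - 60x + 169 is irreducible over Q and is the minimal polynomial of α.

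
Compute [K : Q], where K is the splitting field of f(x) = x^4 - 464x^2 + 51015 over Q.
[K : Q] = 4

Solving the quadratic in x^2: x^2 = (464 ± √(464^2 - 4·51015))/2 = (464 ± √11236)/2 = (464 ± 106)/2, giving x^2 = 285 or x^2 = 179. So f(x) = (x^2 - 285)(x^2 - 179) and the roots of f are ±√285, ±√179. Hence the splitting field is K = Q(√285, √179). Since 285 and 179 are distinct squarefree integers > 1, their product 51015 is not a perfect square, so √179 ∉ Q(√285). By the tower law [K:Q] = [Q(√285,√179):Q(√285)] · [Q(√285):Q] = 2 · 2 = 4.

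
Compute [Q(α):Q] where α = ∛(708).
[Q(α):Q] = 3

The minimal polynomial of α is x^3 - 708, irreducible over Q since 708 is not a perfect cube (so x^3 - 708 has no rational root). Hence [Q(α):Q] = deg(m_α) = 3.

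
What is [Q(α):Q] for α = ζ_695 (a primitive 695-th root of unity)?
[Q(α):Q] = 552

The minimal polynomial of ζ_695 over Q is the 695-th cyclotomic polynomial Φ_695(x), which is irreducible over Q and has degree φ(695) = 552. Hence [Q(α):Q] = φ(695) = 552.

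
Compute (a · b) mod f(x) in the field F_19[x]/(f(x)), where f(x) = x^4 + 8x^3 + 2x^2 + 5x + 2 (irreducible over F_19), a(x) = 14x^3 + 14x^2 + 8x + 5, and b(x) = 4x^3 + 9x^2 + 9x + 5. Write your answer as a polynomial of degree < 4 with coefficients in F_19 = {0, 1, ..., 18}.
a · b ≡ 16x^2 + 4x + 4 (mod f(x))

Multiply in F_19[x]: a(x)·b(x) = (14x^3 + 14x^2 + 8x + 5)·(4x^3 + 9x^2 + 9x + 5) = 18x^6 + 11x^5 + 18x^4 + 3x^3 + 16x^2 + 9x + 6. This has degree ≥ 4, so divide by f(x) over F_19: 18x^6 + 11x^5 + 18x^4 + 3x^3 + 16x^2 + 9x + 6 = (18x^2 + 1)·(x^4 + 8x^3 + 2x^2 + 5x + 2) + (16x^2 + 4x + 4). Hence a·b ≡ 16x^2 + 4x + 4 (mod f). (F_19[x]/(f) is a field with 19^4 = 130321 elements since f is irreducible of degree 4.)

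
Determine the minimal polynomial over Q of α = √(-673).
m_α(x) = x^2 + 673

α satisfies α^2 + 673 = 0, so x^2 + 673 annihilates α. Since d = -673 is squarefree and ≠ 1, it is not a perfect square in Q, so x^2 + 673 has no rational root and is therefore irreducible over Q (a degree-2 polynomial over a field is irreducible iff it has no root). Hence m_α(x) = x^2 + 673.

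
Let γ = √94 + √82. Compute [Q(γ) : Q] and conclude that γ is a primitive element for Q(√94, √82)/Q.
[Q(γ) : Q] = 4 (equivalently, Q(γ) = Q(√94, √82))

Obviously Q(γ) ⊆ Q(√94, √82), and [Q(√94, √82):Q] = 4 (since 94, 82 are distinct squarefree integers > 1 with 7708 not a perfect square). To show equality we compute the minimal polynomial of γ. From γ = √94 + √82: γ^2 = 94 + 2√(7708) + 82 = 176 + 2√(7708), so γ^2 - 176 = 2√(7708); squaring, (γ^2 - 176)^2 = 4·7708, i.e. γ^4 - 352γ^2 + 30976 - 30832 = 0, i.e. γ^4 - 352γ^2 + 144 = 0. So γ is a root of x^4 - 352x^2 + 144. This polynomial is irreducible over Q: it has no rational root (each ±√94 ± √82 is irrational), and any factorization into two quadratics over Q would force √(7708) ∈ Q (pairing opposite roots) or √94, √82 ∈ Q (other pairings), all impossible. Hence [Q(γ):Q] = 4 = [Q(√94, √82):Q], so Q(γ) = Q(√94, √82).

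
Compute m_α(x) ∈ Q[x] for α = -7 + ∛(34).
m_α(x) = x^3 + 21x^2 + 147x + 309

Set β = α + 7 = ∛(34), so β^3 = 34. Then (α + 7)^3 - 34 = 0, i.e. α is a root of g(x) = (x + 7)^3 - 34 = x^3 + 21x^2 + 147x + 309. Since g(x) = h(x + 7) where h(x) = x^3 - 34, and h is irreducible over Q (because 34 is not a perfect cube, so h has no rational root, and a monic cubic with no rational root is irreducible), g is also irreducible (irreducibility is preserved under the substitution x → x + 7). Hence m_α(x) = x^3 + 21x^2 + 147x + 309.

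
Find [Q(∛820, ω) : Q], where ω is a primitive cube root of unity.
[Q(∛820, ω) : Q] = 6

[Q(∛820):Q] = 3 (min poly x^3 - 820, irreducible since 820 is not a perfect cube). [Q(ω):Q] = 2 (min poly x^2 + x + 1). Since Q(∛820) ⊂ R and ω ∉ R, we have ω ∉ Q(∛820), so x^2 + x + 1 remains irreducible over Q(∛820) and [Q(∛820, ω) : Q(∛820)] = 2. By the tower law, [Q(∛820, ω) : Q] = 3 · 2 = 6. (In fact Q(∛820, ω) is the splitting field of x^3 - 820 over Q.)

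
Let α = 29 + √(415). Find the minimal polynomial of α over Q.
m_α(x) = x^2 - 58x + 426

From α - 29 = √(415), squaring gives (α - 29)^2 = 415, i.e. α^2 - 58α + 841 = 415, so α^2 - 58α + 426 = 0. The discriminant of x^2 - 58x + 426 is (-58)^2 - 4·(426) = 3364 - 1704 = 1660, and 4·(415) is not a perfect square in Q since 415 is squarefree and ≠ 1. Hence x^2 - 58x + 426 is irreducible over Q and is the minimal polynomial of α.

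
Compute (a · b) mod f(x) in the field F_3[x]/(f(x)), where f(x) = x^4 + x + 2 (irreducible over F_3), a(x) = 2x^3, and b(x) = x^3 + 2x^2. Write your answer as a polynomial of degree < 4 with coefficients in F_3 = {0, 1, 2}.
a · b ≡ x^3 + x^2 + x (mod f(x))

Multiply in F_3[x]: a(x)·b(x) = (2x^3)·(x^3 + 2x^2) = 2x^6 + x^5. This has degree ≥ 4, so divide by f(x) over F_3: 2x^6 + x^5 = (2x^2 + x)·(x^4 + x + 2) + (x^3 + x^2 + x). Hence a·b ≡ x^3 + x^2 + x (mod f). (F_3[x]/(f) is a field with 3^4 = 81 elements since f is irreducible of degree 4.)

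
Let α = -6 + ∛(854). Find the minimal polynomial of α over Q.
m_α(x) = x^3 + 18x^2 + 108x - 638

Set β = α + 6 = ∛(854), so β^3 = 854. Then (α + 6)^3 - 854 = 0, i.e. α is a root of g(x) = (x + 6)^3 - 854 = x^3 + 18x^2 + 108x - 638. Since g(x) = h(x + 6) where h(x) = x^3 - 854, and h is irreducible over Q (because 854 is not a perfect cube, so h has no rational root, and a monic cubic with no rational root is irreducible), g is also irreducible (irreducibility is preserved under the substitution x → x + 6). Hence m_α(x) = x^3 + 18x^2 + 108x - 638.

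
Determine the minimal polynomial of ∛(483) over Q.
m_α(x) = x^3 - 483

α satisfies α^3 = 483, so x^3 - 483 annihilates α. By the rational root test, a rational root p/q (in lowest terms) of x^3 - 483 would satisfy p^3 = 483 q^3, forcing q = 1 and p^3 = 483; but 483 is not a perfect cube, contradiction. A monic cubic over Q with no rational root is irreducible (any nontrivial factorization would include a linear factor). Hence x^3 - 483 is the minimal polynomial of α, and in particular [Q(α):Q] = 3.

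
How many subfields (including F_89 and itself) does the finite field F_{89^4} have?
F_{89^4} has 3 subfields

The subfields of F_{p^n} are exactly the fields F_{p^d} for d | n (each is the fixed field of the unique index-d subgroup of Gal(F_{p^n}/F_p) ≅ Z/nZ). The divisors of n = 4 are {1, 2, 4}, giving 3 subfields: F_{89^1}, F_{89^2}, F_{89^4}.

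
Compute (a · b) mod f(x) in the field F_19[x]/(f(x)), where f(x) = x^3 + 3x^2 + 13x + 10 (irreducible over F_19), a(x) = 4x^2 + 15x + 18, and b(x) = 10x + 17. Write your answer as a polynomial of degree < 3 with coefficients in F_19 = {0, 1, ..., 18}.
a · b ≡ 3x^2 + 10x + 1 (mod f(x))

Multiply in F_19[x]: a(x)·b(x) = (4x^2 + 15x + 18)·(10x + 17) = 2x^3 + 9x^2 + 17x + 2. This has degree ≥ 3, so divide by f(x) over F_19: 2x^3 + 9x^2 + 17x + 2 = (2)·(x^3 + 3x^2 + 13x + 10) + (3x^2 + 10x + 1). Hence a·b ≡ 3x^2 + 10x + 1 (mod f). (F_19[x]/(f) is a field with 19^3 = 6859 elements since f is irreducible of degree 3.)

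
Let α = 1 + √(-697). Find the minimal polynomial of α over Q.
m_α(x) = x^2 - 2x + 698

From α - 1 = √(-697), squaring gives (α - 1)^2 = -697, i.e. α^2 - 2α + 1 = -697, so α^2 - 2α + 698 = 0. The discriminant of x^2 - 2x + 698 is (-2)^2 - 4·(698) = 4 - 2792 = -2788, and 4·(-697) is not a perfect square in Q since -697 is squarefree and ≠ 1. Hence x^2 - 2x + 698 is irreducible over Q and is the minimal polynomial of α.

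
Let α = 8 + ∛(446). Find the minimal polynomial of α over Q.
m_α(x) = x^3 - 24x^2 + 192x - 958

Set β = α - 8 = ∛(446), so β^3 = 446. Then (α - 8)^3 - 446 = 0, i.e. α is a root of g(x) = (x - 8)^3 - 446 = x^3 - 24x^2 + 192x - 958. Since g(x) = h(x - 8) where h(x) = x^3 - 446, and h is irreducible over Q (because 446 is not a perfect cube, so h has no rational root, and a monic cubic with no rational root is irreducible), g is also irreducible (irreducibility is preserved under the substitution x → x - 8). Hence m_α(x) = x^3 - 24x^2 + 192x - 958.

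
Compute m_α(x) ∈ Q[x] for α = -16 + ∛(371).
m_α(x) = x^3 + 48x^2 + 768x + 3725

Set β = α + 16 = ∛(371), so β^3 = 371. Then (α + 16)^3 - 371 = 0, i.e. α is a root of g(x) = (x + 16)^3 - 371 = x^3 + 48x^2 + 768x + 3725. Since g(x) = h(x + 16) where h(x) = x^3 - 371, and h is irreducible over Q (because 371 is not a perfect cube, so h has no rational root, and a monic cubic with no rational root is irreducible), g is also irreducible (irreducibility is preserved under the substitution x → x + 16). Hence m_α(x) = x^3 + 48x^2 + 768x + 3725.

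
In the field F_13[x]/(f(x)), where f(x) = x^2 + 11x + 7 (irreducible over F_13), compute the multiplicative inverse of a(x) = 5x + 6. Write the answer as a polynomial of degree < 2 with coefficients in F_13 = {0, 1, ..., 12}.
a(x)^(-1) ≡ 9x + 5 (mod f(x))

Since f is irreducible over F_13, F_13[x]/(f) is a field and a(x) ≠ 0 has an inverse. Apply the extended Euclidean algorithm to f(x) and a(x) in F_13[x]: f(x) = (8x + 3)·a(x) + (2). The last nonzero remainder is the constant 2 = gcd(f, a) in F_13. Back-substituting through the division chain expresses 2 = s(x)·a(x) + t(x)·f(x) with s(x) ≡ 5x + 10 (mod f), so (5x + 10)·a(x) ≡ 2 (mod f). Multiplying by 2^(-1) ≡ 7 in F_13 gives a(x)^(-1) ≡ 7·(5x + 10) ≡ 9x + 5 (mod f). Check: (5x + 6)·(9x + 5) = 6x^2 + x + 4 ≡ 1 (mod x^2 + 11x + 7).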